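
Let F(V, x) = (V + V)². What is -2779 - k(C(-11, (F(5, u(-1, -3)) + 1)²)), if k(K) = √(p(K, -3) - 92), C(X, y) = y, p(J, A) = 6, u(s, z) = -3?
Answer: -2779 - I*√86 ≈ -2779.0 - 9.2736*I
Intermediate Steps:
F(V, x) = 4*V² (F(V, x) = (2*V)² = 4*V²)
k(K) = I*√86 (k(K) = √(6 - 92) = √(-86) = I*√86)
-2779 - k(C(-11, (F(5, u(-1, -3)) + 1)²)) = -2779 - I*√86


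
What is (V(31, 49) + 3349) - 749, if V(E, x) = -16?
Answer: 2584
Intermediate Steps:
(V(31, 49) + 3349) - 749 = (-16 + 3349) - 749 = 3333 - 749 = 2584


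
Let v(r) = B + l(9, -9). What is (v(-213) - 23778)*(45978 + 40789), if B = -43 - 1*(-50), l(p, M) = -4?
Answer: -2062885425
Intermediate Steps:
B = 7 (B = -43 + 50 = 7)
v(r) = 3 (v(r) = 7 - 4 = 3)
(v(-213) - 23778)*(45978 + 40789) = (3 - 23778)*(45978 + 40789) = -23775*86767 = -2062885425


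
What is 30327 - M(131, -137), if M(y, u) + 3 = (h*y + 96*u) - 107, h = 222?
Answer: 14507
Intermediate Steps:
M(y, u) = -110 + 96*u + 222*y (M(y, u) = -3 + ((222*y + 96*u) - 107) = -3 + ((96*u + 222*y) - 107) = -3 + (-107 + 96*u + 222*y) = -110 + 96*u + 222*y)
30327 - M(131, -137) = 30327 - (-110 + 96*(-137) + 222*131) = 30327 - (-110 - 13152 + 29082) = 30327 - 1*15820 = 30327 - 15820 = 14507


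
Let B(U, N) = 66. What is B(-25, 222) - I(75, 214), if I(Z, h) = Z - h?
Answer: 205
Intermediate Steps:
B(-25, 222) - I(75, 214) = 66 - (75 - 1*214) = 66 - (75 - 214) = 66 - 1*(-139) = 66 + 139 = 205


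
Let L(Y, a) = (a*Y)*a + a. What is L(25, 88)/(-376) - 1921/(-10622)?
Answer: -48405/94 ≈ -514.95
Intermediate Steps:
L(Y, a) = a + Y*a² (L(Y, a) = (Y*a)*a + a = Y*a² + a = a + Y*a²)
L(25, 88)/(-376) - 1921/(-10622) = (88*(1 + 25*88))/(-376) - 1921/(-10622) = (88*(1 + 2200))*(-1/376) - 1921*(-1/10622) = (88*2201)*(-1/376) + 17/94 = 193688*(-1/376) + 17/94 = -24211/47 + 17/94 = -48405/94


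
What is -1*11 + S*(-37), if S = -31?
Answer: 1136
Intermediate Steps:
-1*11 + S*(-37) = -1*11 - 31*(-37) = -11 + 1147 = 1136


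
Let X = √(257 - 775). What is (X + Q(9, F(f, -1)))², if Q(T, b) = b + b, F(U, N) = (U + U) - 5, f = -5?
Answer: (30 - I*√518)² ≈ 382.0 - 1365.6*I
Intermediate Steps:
F(U, N) = -5 + 2*U (F(U, N) = 2*U - 5 = -5 + 2*U)
Q(T, b) = 2*b
X = I*√518 (X = √(-518) = I*√518 ≈ 22.76*I)
(X + Q(9, F(f, -1)))² = (I*√518 + 2*(-5 + 2*(-5)))² = (I*√518 + 2*(-5 - 10))² = (I*√518 + 2*(-15))² = (I*√518 - 30)² = (-30 + I*√518)²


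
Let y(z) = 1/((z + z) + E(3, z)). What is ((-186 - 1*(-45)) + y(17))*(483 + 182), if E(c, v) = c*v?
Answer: -1593872/17 ≈ -93757.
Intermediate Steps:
y(z) = 1/(5*z) (y(z) = 1/((z + z) + 3*z) = 1/(2*z + 3*z) = 1/(5*z))
((-186 - 1*(-45)) + y(17))*(483 + 182) = ((-186 - 1*(-45)) + (1/5)/17)*(483 + 182) = ((-186 + 45) + (1/5)*(1/17))*665 = (-141 + 1/85)*665 = -11984/85*665 = -1593872/17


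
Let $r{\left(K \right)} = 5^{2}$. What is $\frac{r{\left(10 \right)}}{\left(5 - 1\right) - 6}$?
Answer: $- \frac{25}{2} \approx -12.5$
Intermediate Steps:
$r{\left(K \right)} = 25$
$\frac{r{\left(10 \right)}}{\left(5 - 1\right) - 6} = \frac{25}{\left(5 - 1\right) - 6} = \frac{25}{4 - 6} = \frac{25}{-2} = 25 \left(- \frac{1}{2}\right) = - \frac{25}{2}$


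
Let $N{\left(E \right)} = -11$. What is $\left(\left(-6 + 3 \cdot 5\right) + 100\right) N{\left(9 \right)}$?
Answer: $-1199$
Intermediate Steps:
$\left(\left(-6 + 3 \cdot 5\right) + 100\right) N{\left(9 \right)} = \left(\left(-6 + 3 \cdot 5\right) + 100\right) \left(-11\right) = \left(\left(-6 + 15\right) + 100\right) \left(-11\right) = \left(9 + 100\right) \left(-11\right) = 109 \left(-11\right) = -1199$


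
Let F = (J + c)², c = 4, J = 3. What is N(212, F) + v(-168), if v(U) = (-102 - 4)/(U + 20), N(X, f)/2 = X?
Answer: 31429/74 ≈ 424.72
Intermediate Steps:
F = 49 (F = (3 + 4)² = 7² = 49)
N(X, f) = 2*X
v(U) = -106/(20 + U)
N(212, F) + v(-168) = 2*212 - 106/(20 - 168) = 424 - 106/(-148) = 424 - 106*(-1/148) = 424 + 53/74 = 31429/74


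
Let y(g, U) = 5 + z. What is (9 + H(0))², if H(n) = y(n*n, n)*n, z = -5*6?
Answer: 81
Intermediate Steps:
z = -30
y(g, U) = -25 (y(g, U) = 5 - 30 = -25)
H(n) = -25*n
(9 + H(0))² = (9 - 25*0)² = (9 + 0)² = 9² = 81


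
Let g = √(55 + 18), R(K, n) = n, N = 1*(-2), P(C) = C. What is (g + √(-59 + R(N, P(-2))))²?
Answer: 12 + 2*I*√4453 ≈ 12.0 + 133.46*I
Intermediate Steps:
N = -2
g = √73 ≈ 8.5440
(g + √(-59 + R(N, P(-2))))² = (√73 + √(-59 - 2))² = (√73 + √(-61))² = (√73 + I*√61)²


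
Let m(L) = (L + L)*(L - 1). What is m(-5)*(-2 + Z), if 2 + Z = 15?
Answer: 660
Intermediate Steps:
Z = 13 (Z = -2 + 15 = 13)
m(L) = 2*L*(-1 + L) (m(L) = (2*L)*(-1 + L) = 2*L*(-1 + L))
m(-5)*(-2 + Z) = (2*(-5)*(-1 - 5))*(-2 + 13) = (2*(-5)*(-6))*11 = 60*11 = 660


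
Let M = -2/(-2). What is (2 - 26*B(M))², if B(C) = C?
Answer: 576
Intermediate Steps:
M = 1 (M = -2*(-½) = 1)
(2 - 26*B(M))² = (2 - 26*1)² = (2 - 26)² = (-24)² = 576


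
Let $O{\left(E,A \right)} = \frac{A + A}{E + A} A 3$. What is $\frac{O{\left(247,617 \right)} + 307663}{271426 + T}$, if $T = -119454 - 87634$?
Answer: $\frac{44684161}{9264672} \approx 4.8231$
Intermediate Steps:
$T = -207088$ ($T = -119454 - 87634 = -207088$)
$O{\left(E,A \right)} = \frac{6 A^{2}}{A + E}$ ($O{\left(E,A \right)} = \frac{2 A}{A + E} A 3 = \frac{2 A^{2}}{A + E} 3 = \frac{6 A^{2}}{A + E}$)
$\frac{O{\left(247,617 \right)} + 307663}{271426 + T} = \frac{\frac{6 \cdot 617^{2}}{617 + 247} + 307663}{271426 - 207088} = \frac{6 \cdot 380689 \cdot \frac{1}{864} + 307663}{64338} = \left(6 \cdot 380689 \cdot \frac{1}{864} + 307663\right) \frac{1}{64338} = \left(\frac{380689}{144} + 307663\right) \frac{1}{64338} = \frac{44684161}{144} \cdot \frac{1}{64338} = \frac{44684161}{9264672}$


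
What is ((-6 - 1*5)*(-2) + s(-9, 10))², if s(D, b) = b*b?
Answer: 14884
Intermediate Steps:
s(D, b) = b²
((-6 - 1*5)*(-2) + s(-9, 10))² = ((-6 - 1*5)*(-2) + 10²)² = ((-6 - 5)*(-2) + 100)² = (-11*(-2) + 100)² = (22 + 100)² = 122² = 14884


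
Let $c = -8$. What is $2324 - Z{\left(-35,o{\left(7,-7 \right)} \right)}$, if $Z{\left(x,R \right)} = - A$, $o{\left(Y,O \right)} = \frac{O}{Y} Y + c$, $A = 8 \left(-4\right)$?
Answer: $2292$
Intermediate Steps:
$A = -32$
$o{\left(Y,O \right)} = -8 + O$ ($o{\left(Y,O \right)} = \frac{O}{Y} Y - 8 = O - 8 = -8 + O$)
$Z{\left(x,R \right)} = 32$ ($Z{\left(x,R \right)} = \left(-1\right) \left(-32\right) = 32$)
$2324 - Z{\left(-35,o{\left(7,-7 \right)} \right)} = 2324 - 32 = 2292$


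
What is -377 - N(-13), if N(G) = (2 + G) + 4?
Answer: -370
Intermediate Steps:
N(G) = 6 + G
-377 - N(-13) = -377 - (6 - 13) = -377 - 1*(-7) = -377 + 7 = -370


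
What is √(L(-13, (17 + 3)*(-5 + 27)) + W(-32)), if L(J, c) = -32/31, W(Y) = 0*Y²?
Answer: 4*I*√62/31 ≈ 1.016*I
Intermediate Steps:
W(Y) = 0
L(J, c) = -32/31 (L(J, c) = -32*1/31 = -32/31)
√(L(-13, (17 + 3)*(-5 + 27)) + W(-32)) = √(-32/31 + 0) = √(-32/31) = 4*I*√62/31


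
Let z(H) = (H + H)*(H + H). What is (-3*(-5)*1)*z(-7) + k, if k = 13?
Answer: 2953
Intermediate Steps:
z(H) = 4*H**2 (z(H) = (2*H)*(2*H) = 4*H**2)
(-3*(-5)*1)*z(-7) + k = (-3*(-5)*1)*(4*(-7)**2) + 13 = (15*1)*(4*49) + 13 = 15*196 + 13 = 2940 + 13 = 2953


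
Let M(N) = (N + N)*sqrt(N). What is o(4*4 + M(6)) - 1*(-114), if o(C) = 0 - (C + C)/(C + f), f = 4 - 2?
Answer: 1678/15 + 4*sqrt(6)/45 ≈ 112.08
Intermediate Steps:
f = 2
M(N) = 2*N**(3/2) (M(N) = (2*N)*sqrt(N) = 2*N**(3/2))
o(C) = -2*C/(2 + C) (o(C) = 0 - (C + C)/(C + 2) = 0 - 2*C/(2 + C) = -2*C/(2 + C))
o(4*4 + M(6)) - 1*(-114) = -2*(4*4 + 2*6**(3/2))/(2 + (4*4 + 2*6**(3/2))) - 1*(-114) = -2*(16 + 2*(6*sqrt(6)))/(2 + (16 + 2*(6*sqrt(6)))) + 114 = -2*(16 + 12*sqrt(6))/(2 + (16 + 12*sqrt(6))) + 114 = -2*(16 + 12*sqrt(6))/(18 + 12*sqrt(6)) + 114 = 114 - 2*(16 + 12*sqrt(6))/(18 + 12*sqrt(6))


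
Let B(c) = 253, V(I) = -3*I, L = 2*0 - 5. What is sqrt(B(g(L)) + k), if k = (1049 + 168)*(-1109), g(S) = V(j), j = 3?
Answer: 10*I*sqrt(13494) ≈ 1161.6*I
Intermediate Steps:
L = -5 (L = 0 - 5 = -5)
g(S) = -9 (g(S) = -3*3 = -9)
k = -1349653 (k = 1217*(-1109) = -1349653)
sqrt(B(g(L)) + k) = sqrt(253 - 1349653) = sqrt(-1349400) = 10*I*sqrt(13494)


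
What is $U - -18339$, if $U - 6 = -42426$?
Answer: $-24081$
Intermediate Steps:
$U = -42420$ ($U = 6 - 42426 = -42420$)
$U - -18339 = -42420 - -18339 = -42420 + 18339 = -24081$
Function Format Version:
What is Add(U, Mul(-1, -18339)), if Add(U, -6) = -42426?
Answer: -24081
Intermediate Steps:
U = -42420 (U = Add(6, -42426) = -42420)
Add(U, Mul(-1, -18339)) = Add(-42420, Mul(-1, -18339)) = Add(-42420, 18339) = -24081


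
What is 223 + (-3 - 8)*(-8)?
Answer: 311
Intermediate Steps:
223 + (-3 - 8)*(-8) = 223 - 11*(-8) = 223 + 88 = 311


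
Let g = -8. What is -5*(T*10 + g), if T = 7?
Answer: -310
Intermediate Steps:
-5*(T*10 + g) = -5*(7*10 - 8) = -5*(70 - 8) = -5*62 = -310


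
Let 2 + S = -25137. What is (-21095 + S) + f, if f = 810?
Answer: -45424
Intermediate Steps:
S = -25139 (S = -2 - 25137 = -25139)
(-21095 + S) + f = (-21095 - 25139) + 810 = -46234 + 810 = -45424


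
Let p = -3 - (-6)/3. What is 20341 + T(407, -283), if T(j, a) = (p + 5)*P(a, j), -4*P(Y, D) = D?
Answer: 19934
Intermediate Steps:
P(Y, D) = -D/4
p = -1 (p = -3 - (-6)/3 = -3 - 2*(-1) = -3 + 2 = -1)
T(j, a) = -j (T(j, a) = (-1 + 5)*(-j/4) = 4*(-j/4) = -j)
20341 + T(407, -283) = 20341 - 1*407 = 20341 - 407 = 19934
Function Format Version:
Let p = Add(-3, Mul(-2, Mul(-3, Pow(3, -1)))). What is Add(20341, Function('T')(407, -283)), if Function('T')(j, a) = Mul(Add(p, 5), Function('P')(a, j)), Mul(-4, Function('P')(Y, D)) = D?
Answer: 19934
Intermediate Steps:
Function('P')(Y, D) = Mul(Rational(-1, 4), D)
p = -1 (p = Add(-3, Mul(-2, Mul(-3, Rational(1, 3)))) = Add(-3, Mul(-2, -1)) = Add(-3, 2) = -1)
Function('T')(j, a) = Mul(-1, j) (Function('T')(j, a) = Mul(Add(-1, 5), Mul(Rational(-1, 4), j)) = Mul(4, Mul(Rational(-1, 4), j)) = Mul(-1, j))
Add(20341, Function('T')(407, -283)) = Add(20341, Mul(-1, 407)) = Add(20341, -407) = 19934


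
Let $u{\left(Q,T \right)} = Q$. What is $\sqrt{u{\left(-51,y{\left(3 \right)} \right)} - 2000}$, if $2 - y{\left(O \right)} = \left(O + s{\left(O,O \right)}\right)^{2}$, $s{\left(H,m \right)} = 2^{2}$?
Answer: $i \sqrt{2051} \approx 45.288 i$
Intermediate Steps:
$s{\left(H,m \right)} = 4$
$y{\left(O \right)} = 2 - \left(4 + O\right)^{2}$ ($y{\left(O \right)} = 2 - \left(O + 4\right)^{2} = 2 - \left(4 + O\right)^{2}$)
$\sqrt{u{\left(-51,y{\left(3 \right)} \right)} - 2000} = \sqrt{-51 - 2000} = \sqrt{-2051} = i \sqrt{2051}$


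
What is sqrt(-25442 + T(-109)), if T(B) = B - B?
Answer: I*sqrt(25442) ≈ 159.51*I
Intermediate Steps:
T(B) = 0
sqrt(-25442 + T(-109)) = sqrt(-25442 + 0) = sqrt(-25442) = I*sqrt(25442)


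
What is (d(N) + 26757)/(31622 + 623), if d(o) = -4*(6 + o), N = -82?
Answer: 27061/32245 ≈ 0.83923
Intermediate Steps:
d(o) = -24 - 4*o
(d(N) + 26757)/(31622 + 623) = ((-24 - 4*(-82)) + 26757)/(31622 + 623) = ((-24 + 328) + 26757)/32245 = (304 + 26757)*(1/32245) = 27061*(1/32245) = 27061/32245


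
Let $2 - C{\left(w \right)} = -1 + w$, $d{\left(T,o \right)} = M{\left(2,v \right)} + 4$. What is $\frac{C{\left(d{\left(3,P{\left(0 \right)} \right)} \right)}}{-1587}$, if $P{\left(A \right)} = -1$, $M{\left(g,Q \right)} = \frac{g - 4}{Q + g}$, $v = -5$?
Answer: $\frac{5}{4761} \approx 0.0010502$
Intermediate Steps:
$M{\left(g,Q \right)} = \frac{-4 + g}{Q + g}$
$d{\left(T,o \right)} = \frac{14}{3}$ ($d{\left(T,o \right)} = \frac{-4 + 2}{-5 + 2} + 4 = \frac{1}{-3} \left(-2\right) + 4 = \left(- \frac{1}{3}\right) \left(-2\right) + 4 = \frac{2}{3} + 4 = \frac{14}{3}$)
$C{\left(w \right)} = 3 - w$ ($C{\left(w \right)} = 2 - \left(-1 + w\right) = 3 - w$)
$\frac{C{\left(d{\left(3,P{\left(0 \right)} \right)} \right)}}{-1587} = \frac{3 - \frac{14}{3}}{-1587} = \left(3 - \frac{14}{3}\right) \left(- \frac{1}{1587}\right) = \left(- \frac{5}{3}\right) \left(- \frac{1}{1587}\right) = \frac{5}{4761}$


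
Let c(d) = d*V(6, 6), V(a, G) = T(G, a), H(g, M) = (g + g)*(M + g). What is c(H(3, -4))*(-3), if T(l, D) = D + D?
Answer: 216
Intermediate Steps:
H(g, M) = 2*g*(M + g) (H(g, M) = (2*g)*(M + g) = 2*g*(M + g))
T(l, D) = 2*D
V(a, G) = 2*a
c(d) = 12*d (c(d) = d*(2*6) = d*12 = 12*d)
c(H(3, -4))*(-3) = (12*(2*3*(-4 + 3)))*(-3) = (12*(2*3*(-1)))*(-3) = (12*(-6))*(-3) = -72*(-3) = 216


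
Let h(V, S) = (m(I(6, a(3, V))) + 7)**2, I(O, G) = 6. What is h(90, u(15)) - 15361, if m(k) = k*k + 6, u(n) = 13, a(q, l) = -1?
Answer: -12960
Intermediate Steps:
m(k) = 6 + k**2 (m(k) = k**2 + 6 = 6 + k**2)
h(V, S) = 2401 (h(V, S) = ((6 + 6**2) + 7)**2 = ((6 + 36) + 7)**2 = (42 + 7)**2 = 49**2 = 2401)
h(90, u(15)) - 15361 = 2401 - 15361 = -12960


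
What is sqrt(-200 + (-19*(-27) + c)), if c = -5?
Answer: 2*sqrt(77) ≈ 17.550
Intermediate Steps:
sqrt(-200 + (-19*(-27) + c)) = sqrt(-200 + (-19*(-27) - 5)) = sqrt(-200 + (513 - 5)) = sqrt(-200 + 508) = sqrt(308) = 2*sqrt(77)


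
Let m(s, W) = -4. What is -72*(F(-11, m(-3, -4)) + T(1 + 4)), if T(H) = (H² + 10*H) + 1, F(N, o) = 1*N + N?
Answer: -3888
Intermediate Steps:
F(N, o) = 2*N (F(N, o) = N + N = 2*N)
T(H) = 1 + H² + 10*H
-72*(F(-11, m(-3, -4)) + T(1 + 4)) = -72*(2*(-11) + (1 + (1 + 4)² + 10*(1 + 4))) = -72*(-22 + (1 + 5² + 10*5)) = -72*(-22 + (1 + 25 + 50)) = -72*(-22 + 76) = -72*54 = -3888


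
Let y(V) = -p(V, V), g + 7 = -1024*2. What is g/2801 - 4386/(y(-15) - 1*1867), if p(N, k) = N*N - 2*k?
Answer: 3962238/2971861 ≈ 1.3333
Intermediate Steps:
g = -2055 (g = -7 - 1024*2 = -7 - 2048 = -2055)
p(N, k) = N² - 2*k
y(V) = -V² + 2*V (y(V) = -(V² - 2*V) = -V² + 2*V)
g/2801 - 4386/(y(-15) - 1*1867) = -2055/2801 - 4386/(-15*(2 - 1*(-15)) - 1*1867) = -2055*1/2801 - 4386/(-15*(2 + 15) - 1867) = -2055/2801 - 4386/(-15*17 - 1867) = -2055/2801 - 4386/(-255 - 1867) = -2055/2801 - 4386/(-2122) = -2055/2801 - 4386*(-1/2122) = -2055/2801 + 2193/1061 = 3962238/2971861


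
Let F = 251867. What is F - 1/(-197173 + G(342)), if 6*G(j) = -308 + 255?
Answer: 297981580903/1183091 ≈ 2.5187e+5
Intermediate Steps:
G(j) = -53/6 (G(j) = (-308 + 255)/6 = (⅙)*(-53) = -53/6)
F - 1/(-197173 + G(342)) = 251867 - 1/(-197173 - 53/6) = 251867 - 1/(-1183091/6) = 251867 - 1*(-6/1183091) = 251867 + 6/1183091 = 297981580903/1183091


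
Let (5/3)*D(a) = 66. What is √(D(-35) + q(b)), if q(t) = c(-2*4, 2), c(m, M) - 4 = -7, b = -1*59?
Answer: √915/5 ≈ 6.0498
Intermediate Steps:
b = -59
D(a) = 198/5 (D(a) = (⅗)*66 = 198/5)
c(m, M) = -3 (c(m, M) = 4 - 7 = -3)
q(t) = -3
√(D(-35) + q(b)) = √(198/5 - 3) = √(183/5) = √915/5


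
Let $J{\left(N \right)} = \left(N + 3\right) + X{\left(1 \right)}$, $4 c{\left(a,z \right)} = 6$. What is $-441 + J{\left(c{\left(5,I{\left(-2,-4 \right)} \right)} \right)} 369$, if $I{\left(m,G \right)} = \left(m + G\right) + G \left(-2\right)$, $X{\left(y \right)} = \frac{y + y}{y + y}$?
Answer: $\frac{3177}{2} \approx 1588.5$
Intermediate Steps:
$X{\left(y \right)} = 1$ ($X{\left(y \right)} = \frac{2 y}{2 y} = 2 y \frac{1}{2 y} = 1$)
$I{\left(m,G \right)} = m - G$ ($I{\left(m,G \right)} = \left(G + m\right) - 2 G = m - G$)
$c{\left(a,z \right)} = \frac{3}{2}$ ($c{\left(a,z \right)} = \frac{1}{4} \cdot 6 = \frac{3}{2}$)
$J{\left(N \right)} = 4 + N$ ($J{\left(N \right)} = \left(N + 3\right) + 1 = \left(3 + N\right) + 1 = 4 + N$)
$-441 + J{\left(c{\left(5,I{\left(-2,-4 \right)} \right)} \right)} 369 = -441 + \left(4 + \frac{3}{2}\right) 369 = -441 + \frac{11}{2} \cdot 369 = -441 + \frac{4059}{2} = \frac{3177}{2}$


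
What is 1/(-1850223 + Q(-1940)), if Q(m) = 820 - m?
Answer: -1/1847463 ≈ -5.4128e-7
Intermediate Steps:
1/(-1850223 + Q(-1940)) = 1/(-1850223 + (820 - 1*(-1940))) = 1/(-1850223 + (820 + 1940)) = 1/(-1850223 + 2760) = 1/(-1847463) = -1/1847463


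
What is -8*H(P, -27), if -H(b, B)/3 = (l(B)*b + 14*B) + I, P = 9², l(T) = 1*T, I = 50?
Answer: -60360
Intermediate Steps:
l(T) = T
P = 81
H(b, B) = -150 - 42*B - 3*B*b (H(b, B) = -3*((B*b + 14*B) + 50) = -3*((14*B + B*b) + 50) = -3*(50 + 14*B + B*b) = -150 - 42*B - 3*B*b)
-8*H(P, -27) = -8*(-150 - 42*(-27) - 3*(-27)*81) = -8*(-150 + 1134 + 6561) = -8*7545 = -60360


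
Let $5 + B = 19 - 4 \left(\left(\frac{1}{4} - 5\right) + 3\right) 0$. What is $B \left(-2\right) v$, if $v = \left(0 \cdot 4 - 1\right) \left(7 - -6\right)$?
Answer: $364$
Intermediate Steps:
$B = 14$ ($B = -5 + \left(19 - 4 \left(\left(\frac{1}{4} - 5\right) + 3\right) 0\right) = -5 + \left(19 - 4 \left(- \frac{19}{4} + 3\right) 0\right) = -5 + \left(19 - 4 \left(- \frac{7}{4}\right) 0\right) = -5 + \left(19 - \left(-7\right) 0\right) = -5 + \left(19 - 0\right) = -5 + \left(19 + 0\right) = -5 + 19 = 14$)
$v = -13$ ($v = \left(0 - 1\right) \left(7 + 6\right) = \left(-1\right) 13 = -13$)
$B \left(-2\right) v = 14 \left(-2\right) \left(-13\right) = \left(-28\right) \left(-13\right) = 364$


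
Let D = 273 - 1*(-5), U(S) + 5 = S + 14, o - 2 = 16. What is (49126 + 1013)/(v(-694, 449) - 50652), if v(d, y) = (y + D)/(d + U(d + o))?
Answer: -68239179/68938099 ≈ -0.98986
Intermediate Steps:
o = 18 (o = 2 + 16 = 18)
U(S) = 9 + S (U(S) = -5 + (S + 14) = -5 + (14 + S) = 9 + S)
D = 278 (D = 273 + 5 = 278)
v(d, y) = (278 + y)/(27 + 2*d) (v(d, y) = (y + 278)/(d + (9 + (d + 18))) = (278 + y)/(d + (9 + (18 + d))) = (278 + y)/(d + (27 + d)) = (278 + y)/(27 + 2*d))
(49126 + 1013)/(v(-694, 449) - 50652) = (49126 + 1013)/((278 + 449)/(27 + 2*(-694)) - 50652) = 50139/(727/(27 - 1388) - 50652) = 50139/(727/(-1361) - 50652) = 50139/(-1/1361*727 - 50652) = 50139/(-727/1361 - 50652) = 50139/(-68938099/1361) = 50139*(-1361/68938099) = -68239179/68938099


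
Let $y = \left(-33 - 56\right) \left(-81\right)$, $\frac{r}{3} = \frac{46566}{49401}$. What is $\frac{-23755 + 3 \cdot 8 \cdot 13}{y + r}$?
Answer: $- \frac{128678627}{39585723} \approx -3.2506$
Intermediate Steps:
$r = \frac{15522}{5489}$ ($r = 3 \cdot \frac{46566}{49401} = 3 \cdot 46566 \cdot \frac{1}{49401} = 3 \cdot \frac{5174}{5489} = \frac{15522}{5489} \approx 2.8278$)
$y = 7209$ ($y = \left(-89\right) \left(-81\right) = 7209$)
$\frac{-23755 + 3 \cdot 8 \cdot 13}{y + r} = \frac{-23755 + 3 \cdot 8 \cdot 13}{7209 + \frac{15522}{5489}} = \frac{-23755 + 24 \cdot 13}{\frac{39585723}{5489}} = \left(-23755 + 312\right) \frac{5489}{39585723} = \left(-23443\right) \frac{5489}{39585723} = - \frac{128678627}{39585723}$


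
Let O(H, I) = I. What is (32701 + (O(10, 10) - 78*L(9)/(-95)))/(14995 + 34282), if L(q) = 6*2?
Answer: 3108481/4681315 ≈ 0.66402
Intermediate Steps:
L(q) = 12
(32701 + (O(10, 10) - 78*L(9)/(-95)))/(14995 + 34282) = (32701 + (10 - 936/(-95)))/(14995 + 34282) = (32701 + (10 - 936*(-1)/95))/49277 = (32701 + (10 - 78*(-12/95)))*(1/49277) = (32701 + (10 + 936/95))*(1/49277) = (32701 + 1886/95)*(1/49277) = (3108481/95)*(1/49277) = 3108481/4681315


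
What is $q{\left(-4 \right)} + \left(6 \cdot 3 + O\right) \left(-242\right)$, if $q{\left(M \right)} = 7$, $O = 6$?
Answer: $-5801$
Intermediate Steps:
$q{\left(-4 \right)} + \left(6 \cdot 3 + O\right) \left(-242\right) = 7 + \left(6 \cdot 3 + 6\right) \left(-242\right) = 7 + \left(18 + 6\right) \left(-242\right) = 7 + 24 \left(-242\right) = 7 - 5808 = -5801$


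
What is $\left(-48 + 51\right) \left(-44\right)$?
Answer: $-132$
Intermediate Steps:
$\left(-48 + 51\right) \left(-44\right) = 3 \left(-44\right) = -132$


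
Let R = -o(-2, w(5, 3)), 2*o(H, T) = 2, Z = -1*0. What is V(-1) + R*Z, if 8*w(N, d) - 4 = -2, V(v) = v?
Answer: -1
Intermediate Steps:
Z = 0
w(N, d) = 1/4 (w(N, d) = 1/2 + (1/8)*(-2) = 1/2 - 1/4 = 1/4)
o(H, T) = 1 (o(H, T) = (1/2)*2 = 1)
R = -1 (R = -1*1 = -1)
V(-1) + R*Z = -1 - 1*0 = -1 + 0 = -1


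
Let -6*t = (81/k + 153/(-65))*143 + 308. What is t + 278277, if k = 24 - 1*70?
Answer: 384086753/1380 ≈ 2.7832e+5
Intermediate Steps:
k = -46 (k = 24 - 70 = -46)
t = 64493/1380 (t = -((81/(-46) + 153/(-65))*143 + 308)/6 = -((81*(-1/46) + 153*(-1/65))*143 + 308)/6 = -((-81/46 - 153/65)*143 + 308)/6 = -(-12303/2990*143 + 308)/6 = -(-135333/230 + 308)/6 = -1/6*(-64493/230) = 64493/1380 ≈ 46.734)
t + 278277 = 64493/1380 + 278277 = 384086753/1380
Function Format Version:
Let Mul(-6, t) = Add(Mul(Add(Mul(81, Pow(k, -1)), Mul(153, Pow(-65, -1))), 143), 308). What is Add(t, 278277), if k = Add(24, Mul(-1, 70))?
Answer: Rational(384086753, 1380) ≈ 2.7832e+5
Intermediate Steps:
k = -46 (k = Add(24, -70) = -46)
t = Rational(64493, 1380) (t = Mul(Rational(-1, 6), Add(Mul(Add(Mul(81, Pow(-46, -1)), Mul(153, Pow(-65, -1))), 143), 308)) = Mul(Rational(-1, 6), Add(Mul(Add(Mul(81, Rational(-1, 46)), Mul(153, Rational(-1, 65))), 143), 308)) = Mul(Rational(-1, 6), Add(Mul(Add(Rational(-81, 46), Rational(-153, 65)), 143), 308)) = Mul(Rational(-1, 6), Add(Mul(Rational(-12303, 2990), 143), 308)) = Mul(Rational(-1, 6), Add(Rational(-135333, 230), 308)) = Mul(Rational(-1, 6), Rational(-64493, 230)) = Rational(64493, 1380) ≈ 46.734)
Add(t, 278277) = Add(Rational(64493, 1380), 278277) = Rational(384086753, 1380)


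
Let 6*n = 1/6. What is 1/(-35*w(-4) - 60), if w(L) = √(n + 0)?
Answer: -6/395 ≈ -0.015190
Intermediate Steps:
n = 1/36 (n = (⅙)/6 = (⅙)*(⅙) = 1/36 ≈ 0.027778)
w(L) = ⅙ (w(L) = √(1/36 + 0) = √(1/36) = ⅙)
1/(-35*w(-4) - 60) = 1/(-35*⅙ - 60) = 1/(-35/6 - 60) = 1/(-395/6) = -6/395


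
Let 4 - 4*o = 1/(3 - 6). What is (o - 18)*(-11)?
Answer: 2233/12 ≈ 186.08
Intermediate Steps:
o = 13/12 (o = 1 - 1/(4*(3 - 6)) = 1 - ¼/(-3) = 1 - ¼*(-⅓) = 1 + 1/12 = 13/12 ≈ 1.0833)
(o - 18)*(-11) = (13/12 - 18)*(-11) = -203/12*(-11) = 2233/12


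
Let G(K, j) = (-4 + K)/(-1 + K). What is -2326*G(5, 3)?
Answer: -1163/2 ≈ -581.50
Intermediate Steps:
G(K, j) = (-4 + K)/(-1 + K)
-2326*G(5, 3) = -2326*(-4 + 5)/(-1 + 5) = -2326/4 = -1163/2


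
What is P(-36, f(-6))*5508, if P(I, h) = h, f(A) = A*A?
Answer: 198288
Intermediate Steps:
f(A) = A²
P(-36, f(-6))*5508 = (-6)²*5508 = 36*5508 = 198288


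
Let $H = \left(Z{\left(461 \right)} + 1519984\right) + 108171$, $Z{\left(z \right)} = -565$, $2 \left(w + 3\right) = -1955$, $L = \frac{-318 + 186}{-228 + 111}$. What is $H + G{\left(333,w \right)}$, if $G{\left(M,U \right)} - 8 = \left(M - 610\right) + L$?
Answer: $\frac{63465563}{39} \approx 1.6273 \cdot 10^{6}$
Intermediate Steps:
$L = \frac{44}{39}$ ($L = - \frac{132}{-117} = \left(-132\right) \left(- \frac{1}{117}\right) = \frac{44}{39} \approx 1.1282$)
$w = - \frac{1961}{2}$ ($w = -3 + \frac{1}{2} \left(-1955\right) = -3 - \frac{1955}{2} = - \frac{1961}{2} \approx -980.5$)
$G{\left(M,U \right)} = - \frac{23434}{39} + M$ ($G{\left(M,U \right)} = 8 + \left(\left(M - 610\right) + \frac{44}{39}\right) = 8 + \left(\left(-610 + M\right) + \frac{44}{39}\right) = 8 + \left(- \frac{23746}{39} + M\right) = - \frac{23434}{39} + M$)
$H = 1627590$ ($H = \left(-565 + 1519984\right) + 108171 = 1519419 + 108171 = 1627590$)
$H + G{\left(333,w \right)} = 1627590 + \left(- \frac{23434}{39} + 333\right) = 1627590 - \frac{10447}{39} = \frac{63465563}{39}$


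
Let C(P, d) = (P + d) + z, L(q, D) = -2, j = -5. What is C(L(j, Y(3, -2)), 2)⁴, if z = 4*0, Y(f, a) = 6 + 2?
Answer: 0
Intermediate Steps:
Y(f, a) = 8
z = 0
C(P, d) = P + d (C(P, d) = (P + d) + 0 = P + d)
C(L(j, Y(3, -2)), 2)⁴ = (-2 + 2)⁴ = 0⁴ = 0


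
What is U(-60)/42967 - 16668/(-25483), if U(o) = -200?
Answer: 711077356/1094928061 ≈ 0.64943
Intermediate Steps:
U(-60)/42967 - 16668/(-25483) = -200/42967 - 16668/(-25483) = -200*1/42967 - 16668*(-1/25483) = -200/42967 + 16668/25483 = 711077356/1094928061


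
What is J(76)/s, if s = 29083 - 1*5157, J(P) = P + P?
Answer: 76/11963 ≈ 0.0063529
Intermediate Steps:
J(P) = 2*P
s = 23926 (s = 29083 - 5157 = 23926)
J(76)/s = (2*76)/23926 = 152*(1/23926) = 76/11963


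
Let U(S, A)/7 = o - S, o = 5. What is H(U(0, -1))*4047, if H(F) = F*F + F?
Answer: 5099220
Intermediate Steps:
U(S, A) = 35 - 7*S (U(S, A) = 7*(5 - S) = 35 - 7*S)
H(F) = F + F² (H(F) = F² + F = F + F²)
H(U(0, -1))*4047 = ((35 - 7*0)*(1 + (35 - 7*0)))*4047 = ((35 + 0)*(1 + (35 + 0)))*4047 = (35*(1 + 35))*4047 = (35*36)*4047 = 1260*4047 = 5099220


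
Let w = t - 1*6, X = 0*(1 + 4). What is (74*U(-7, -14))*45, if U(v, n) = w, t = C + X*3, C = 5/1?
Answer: -3330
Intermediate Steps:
C = 5 (C = 5*1 = 5)
X = 0 (X = 0*5 = 0)
t = 5 (t = 5 + 0*3 = 5 + 0 = 5)
w = -1 (w = 5 - 1*6 = 5 - 6 = -1)
U(v, n) = -1
(74*U(-7, -14))*45 = (74*(-1))*45 = -74*45 = -3330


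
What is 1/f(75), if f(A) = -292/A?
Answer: -75/292 ≈ -0.25685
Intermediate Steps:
1/f(75) = 1/(-292/75) = -75/292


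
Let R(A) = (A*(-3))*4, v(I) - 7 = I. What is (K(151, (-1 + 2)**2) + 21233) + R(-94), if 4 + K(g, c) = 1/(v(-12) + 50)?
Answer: 1006066/45 ≈ 22357.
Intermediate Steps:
v(I) = 7 + I
R(A) = -12*A (R(A) = -3*A*4 = -12*A)
K(g, c) = -179/45 (K(g, c) = -4 + 1/((7 - 12) + 50) = -4 + 1/(-5 + 50) = -4 + 1/45 = -179/45)
(K(151, (-1 + 2)**2) + 21233) + R(-94) = (-179/45 + 21233) - 12*(-94) = 955306/45 + 1128 = 1006066/45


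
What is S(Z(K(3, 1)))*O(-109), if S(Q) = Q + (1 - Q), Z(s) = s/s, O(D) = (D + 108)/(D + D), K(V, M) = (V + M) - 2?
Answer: 1/218 ≈ 0.0045872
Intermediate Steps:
K(V, M) = -2 + M + V (K(V, M) = (M + V) - 2 = -2 + M + V)
O(D) = (108 + D)/(2*D) (O(D) = (108 + D)/((2*D)) = (108 + D)*(1/(2*D)) = (108 + D)/(2*D))
Z(s) = 1
S(Q) = 1
S(Z(K(3, 1)))*O(-109) = 1*((½)*(108 - 109)/(-109)) = 1*((½)*(-1/109)*(-1)) = 1*(1/218) = 1/218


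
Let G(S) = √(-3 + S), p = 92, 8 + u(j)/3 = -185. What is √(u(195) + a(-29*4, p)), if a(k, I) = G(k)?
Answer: √(-579 + I*√119) ≈ 0.2267 + 24.063*I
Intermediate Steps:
u(j) = -579 (u(j) = -24 + 3*(-185) = -24 - 555 = -579)
a(k, I) = √(-3 + k)
√(u(195) + a(-29*4, p)) = √(-579 + √(-3 - 29*4)) = √(-579 + √(-3 - 116)) = √(-579 + √(-119)) = √(-579 + I*√119)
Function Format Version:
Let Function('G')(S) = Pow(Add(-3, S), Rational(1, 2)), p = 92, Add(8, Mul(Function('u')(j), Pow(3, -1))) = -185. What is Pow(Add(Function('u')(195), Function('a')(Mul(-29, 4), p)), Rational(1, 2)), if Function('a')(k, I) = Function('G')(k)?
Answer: Pow(Add(-579, Mul(I, Pow(119, Rational(1, 2)))), Rational(1, 2)) ≈ Add(0.2267, Mul(24.063, I))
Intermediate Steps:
Function('u')(j) = -579 (Function('u')(j) = Add(-24, Mul(3, -185)) = Add(-24, -555) = -579)
Function('a')(k, I) = Pow(Add(-3, k), Rational(1, 2))
Pow(Add(Function('u')(195), Function('a')(Mul(-29, 4), p)), Rational(1, 2)) = Pow(Add(-579, Pow(Add(-3, Mul(-29, 4)), Rational(1, 2))), Rational(1, 2)) = Pow(Add(-579, Pow(Add(-3, -116), Rational(1, 2))), Rational(1, 2)) = Pow(Add(-579, Pow(-119, Rational(1, 2))), Rational(1, 2)) = Pow(Add(-579, Mul(I, Pow(119, Rational(1, 2)))), Rational(1, 2))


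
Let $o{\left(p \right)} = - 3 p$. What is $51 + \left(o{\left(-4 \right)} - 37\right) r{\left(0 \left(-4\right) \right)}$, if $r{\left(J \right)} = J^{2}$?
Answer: $51$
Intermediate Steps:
$51 + \left(o{\left(-4 \right)} - 37\right) r{\left(0 \left(-4\right) \right)} = 51 + \left(\left(-3\right) \left(-4\right) - 37\right) \left(0 \left(-4\right)\right)^{2} = 51 + \left(12 - 37\right) 0^{2} = 51 - 0 = 51 + 0 = 51$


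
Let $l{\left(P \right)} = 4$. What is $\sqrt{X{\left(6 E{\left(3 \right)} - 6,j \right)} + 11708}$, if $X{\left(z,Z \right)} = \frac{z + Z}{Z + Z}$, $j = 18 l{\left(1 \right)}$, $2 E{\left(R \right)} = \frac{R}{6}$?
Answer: $\frac{\sqrt{749342}}{8} \approx 108.21$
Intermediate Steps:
$E{\left(R \right)} = \frac{R}{12}$ ($E{\left(R \right)} = \frac{R \frac{1}{6}}{2} = \frac{\frac{1}{6} R}{2} = \frac{R}{12}$)
$j = 72$ ($j = 18 \cdot 4 = 72$)
$X{\left(z,Z \right)} = \frac{Z + z}{2 Z}$
$\sqrt{X{\left(6 E{\left(3 \right)} - 6,j \right)} + 11708} = \sqrt{\frac{72 - \left(6 - 6 \cdot \frac{1}{12} \cdot 3\right)}{2 \cdot 72} + 11708} = \sqrt{\frac{1}{2} \cdot \frac{1}{72} \left(72 + \left(6 \cdot \frac{1}{4} - 6\right)\right) + 11708} = \sqrt{\frac{1}{2} \cdot \frac{1}{72} \left(72 + \left(\frac{3}{2} - 6\right)\right) + 11708} = \sqrt{\frac{1}{2} \cdot \frac{1}{72} \left(72 - \frac{9}{2}\right) + 11708} = \sqrt{\frac{1}{2} \cdot \frac{1}{72} \cdot \frac{135}{2} + 11708} = \sqrt{\frac{15}{32} + 11708} = \sqrt{\frac{374671}{32}} = \frac{\sqrt{749342}}{8}$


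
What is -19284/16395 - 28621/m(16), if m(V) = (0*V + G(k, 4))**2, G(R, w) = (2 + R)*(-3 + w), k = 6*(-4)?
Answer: -159524917/2645060 ≈ -60.310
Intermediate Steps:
k = -24
G(R, w) = (-3 + w)*(2 + R)
m(V) = 484 (m(V) = (0*V + (-6 - 3*(-24) + 2*4 - 24*4))**2 = (0 + (-6 + 72 + 8 - 96))**2 = (0 - 22)**2 = (-22)**2 = 484)
-19284/16395 - 28621/m(16) = -19284/16395 - 28621/484 = -19284*1/16395 - 28621*1/484 = -6428/5465 - 28621/484 = -159524917/2645060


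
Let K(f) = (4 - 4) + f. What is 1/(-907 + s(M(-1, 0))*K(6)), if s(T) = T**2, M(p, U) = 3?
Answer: -1/853 ≈ -0.0011723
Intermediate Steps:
K(f) = f (K(f) = 0 + f = f)
1/(-907 + s(M(-1, 0))*K(6)) = 1/(-907 + 3**2*6) = 1/(-907 + 9*6) = 1/(-907 + 54) = 1/(-853) = -1/853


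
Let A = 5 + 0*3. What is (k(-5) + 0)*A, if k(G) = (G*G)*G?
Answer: -625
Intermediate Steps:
A = 5 (A = 5 + 0 = 5)
k(G) = G³ (k(G) = G²*G = G³)
(k(-5) + 0)*A = ((-5)³ + 0)*5 = (-125 + 0)*5 = -125*5 = -625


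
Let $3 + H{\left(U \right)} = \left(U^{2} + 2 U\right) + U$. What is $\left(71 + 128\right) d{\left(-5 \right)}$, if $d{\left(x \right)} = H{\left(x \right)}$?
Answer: $1393$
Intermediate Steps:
$H{\left(U \right)} = -3 + U^{2} + 3 U$ ($H{\left(U \right)} = -3 + \left(\left(U^{2} + 2 U\right) + U\right) = -3 + \left(U^{2} + 3 U\right) = -3 + U^{2} + 3 U$)
$d{\left(x \right)} = -3 + x^{2} + 3 x$
$\left(71 + 128\right) d{\left(-5 \right)} = \left(71 + 128\right) \left(-3 + \left(-5\right)^{2} + 3 \left(-5\right)\right) = 199 \left(-3 + 25 - 15\right) = 199 \cdot 7 = 1393$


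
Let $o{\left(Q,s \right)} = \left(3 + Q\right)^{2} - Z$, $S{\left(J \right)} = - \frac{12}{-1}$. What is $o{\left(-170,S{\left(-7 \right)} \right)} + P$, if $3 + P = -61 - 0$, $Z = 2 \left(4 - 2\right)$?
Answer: $27821$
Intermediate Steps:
$Z = 4$ ($Z = 2 \cdot 2 = 4$)
$P = -64$ ($P = -3 - 61 = -64$)
$S{\left(J \right)} = 12$ ($S{\left(J \right)} = \left(-12\right) \left(-1\right) = 12$)
$o{\left(Q,s \right)} = -4 + \left(3 + Q\right)^{2}$ ($o{\left(Q,s \right)} = \left(3 + Q\right)^{2} - 4 = -4 + \left(3 + Q\right)^{2}$)
$o{\left(-170,S{\left(-7 \right)} \right)} + P = \left(-4 + \left(3 - 170\right)^{2}\right) - 64 = \left(-4 + \left(-167\right)^{2}\right) - 64 = \left(-4 + 27889\right) - 64 = 27885 - 64 = 27821$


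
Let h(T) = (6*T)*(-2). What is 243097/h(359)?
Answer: -243097/4308 ≈ -56.429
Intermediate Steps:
h(T) = -12*T
243097/h(359) = 243097/((-12*359)) = 243097/(-4308) = 243097*(-1/4308) = -243097/4308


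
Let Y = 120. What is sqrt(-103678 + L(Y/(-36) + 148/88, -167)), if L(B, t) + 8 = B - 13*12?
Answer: I*sqrt(452342946)/66 ≈ 322.25*I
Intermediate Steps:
L(B, t) = -164 + B (L(B, t) = -8 + (B - 13*12) = -8 + (B - 156) = -8 + (-156 + B) = -164 + B)
sqrt(-103678 + L(Y/(-36) + 148/88, -167)) = sqrt(-103678 + (-164 + (120/(-36) + 148/88))) = sqrt(-103678 + (-164 + (120*(-1/36) + 148*(1/88)))) = sqrt(-103678 + (-164 + (-10/3 + 37/22))) = sqrt(-103678 + (-164 - 109/66)) = sqrt(-103678 - 10933/66) = sqrt(-6853681/66) = I*sqrt(452342946)/66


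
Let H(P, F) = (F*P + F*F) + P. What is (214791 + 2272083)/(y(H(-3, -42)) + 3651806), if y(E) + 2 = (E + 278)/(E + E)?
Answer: 9385462476/13781910461 ≈ 0.68100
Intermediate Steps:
H(P, F) = P + F² + F*P (H(P, F) = (F*P + F²) + P = (F² + F*P) + P = P + F² + F*P)
y(E) = -2 + (278 + E)/(2*E) (y(E) = -2 + (E + 278)/(E + E) = -2 + (278 + E)/((2*E)) = -2 + (278 + E)*(1/(2*E)) = -2 + (278 + E)/(2*E))
(214791 + 2272083)/(y(H(-3, -42)) + 3651806) = (214791 + 2272083)/((-3/2 + 139/(-3 + (-42)² - 42*(-3))) + 3651806) = 2486874/((-3/2 + 139/(-3 + 1764 + 126)) + 3651806) = 2486874/((-3/2 + 139/1887) + 3651806) = 2486874/(-5383/3774 + 3651806) = 2486874/(13781910461/3774) = 2486874*(3774/13781910461) = 9385462476/13781910461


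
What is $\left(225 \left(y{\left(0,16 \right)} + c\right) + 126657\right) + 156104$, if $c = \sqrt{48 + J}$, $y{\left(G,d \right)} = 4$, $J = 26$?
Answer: $283661 + 225 \sqrt{74} \approx 2.856 \cdot 10^{5}$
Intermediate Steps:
$c = \sqrt{74}$ ($c = \sqrt{48 + 26} = \sqrt{74} \approx 8.6023$)
$\left(225 \left(y{\left(0,16 \right)} + c\right) + 126657\right) + 156104 = \left(225 \left(4 + \sqrt{74}\right) + 126657\right) + 156104 = \left(\left(900 + 225 \sqrt{74}\right) + 126657\right) + 156104 = \left(127557 + 225 \sqrt{74}\right) + 156104 = 283661 + 225 \sqrt{74}$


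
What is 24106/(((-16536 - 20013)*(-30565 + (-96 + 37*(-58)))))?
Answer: 24106/1199063043 ≈ 2.0104e-5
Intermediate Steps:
24106/(((-16536 - 20013)*(-30565 + (-96 + 37*(-58))))) = 24106/((-36549*(-30565 + (-96 - 2146)))) = 24106/((-36549*(-30565 - 2242))) = 24106/((-36549*(-32807))) = 24106/1199063043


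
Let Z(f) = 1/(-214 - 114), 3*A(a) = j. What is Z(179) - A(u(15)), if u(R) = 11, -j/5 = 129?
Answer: 70519/328 ≈ 215.00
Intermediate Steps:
j = -645 (j = -5*129 = -645)
A(a) = -215 (A(a) = (1/3)*(-645) = -215)
Z(f) = -1/328 (Z(f) = 1/(-328) = -1/328)
Z(179) - A(u(15)) = -1/328 - 1*(-215) = -1/328 + 215 = 70519/328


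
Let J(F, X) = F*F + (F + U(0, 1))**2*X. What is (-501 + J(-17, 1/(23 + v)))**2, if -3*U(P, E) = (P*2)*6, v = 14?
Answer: 57078025/1369 ≈ 41693.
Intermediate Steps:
U(P, E) = -4*P (U(P, E) = -P*2*6/3 = -2*P*6/3 = -4*P)
J(F, X) = F**2 + X*F**2 (J(F, X) = F*F + (F - 4*0)**2*X = F**2 + (F + 0)**2*X = F**2 + F**2*X = F**2 + X*F**2)
(-501 + J(-17, 1/(23 + v)))**2 = (-501 + (-17)**2*(1 + 1/(23 + 14)))**2 = (-501 + 289*(1 + 1/37))**2 = (-501 + 289*(38/37))**2 = (-501 + 10982/37)**2 = (-7555/37)**2 = 57078025/1369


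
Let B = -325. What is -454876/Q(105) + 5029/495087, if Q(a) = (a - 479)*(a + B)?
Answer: -56197352023/10183939590 ≈ -5.5182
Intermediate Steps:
Q(a) = (-479 + a)*(-325 + a) (Q(a) = (a - 479)*(a - 325) = (-479 + a)*(-325 + a))
-454876/Q(105) + 5029/495087 = -454876/(155675 + 105² - 804*105) + 5029/495087 = -454876/(155675 + 11025 - 84420) + 5029*(1/495087) = -454876/82280 + 5029/495087 = -454876*1/82280 + 5029/495087 = -113719/20570 + 5029/495087 = -56197352023/10183939590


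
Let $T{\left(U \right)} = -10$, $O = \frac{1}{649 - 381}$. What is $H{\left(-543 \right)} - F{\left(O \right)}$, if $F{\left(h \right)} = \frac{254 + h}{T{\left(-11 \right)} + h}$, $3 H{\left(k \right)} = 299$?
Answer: $\frac{335080}{2679} \approx 125.08$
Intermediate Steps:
$H{\left(k \right)} = \frac{299}{3}$ ($H{\left(k \right)} = \frac{1}{3} \cdot 299 = \frac{299}{3}$)
$O = \frac{1}{268} \approx 0.0037313$
$F{\left(h \right)} = \frac{254 + h}{-10 + h}$
$H{\left(-543 \right)} - F{\left(O \right)} = \frac{299}{3} - \frac{254 + \frac{1}{268}}{-10 + \frac{1}{268}} = \frac{299}{3} - \frac{1}{- \frac{2679}{268}} \cdot \frac{68073}{268} = \frac{299}{3} - \left(- \frac{268}{2679}\right) \frac{68073}{268} = \frac{299}{3} - - \frac{22691}{893} = \frac{299}{3} + \frac{22691}{893} = \frac{335080}{2679}$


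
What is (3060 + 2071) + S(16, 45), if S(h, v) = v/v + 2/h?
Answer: 41057/8 ≈ 5132.1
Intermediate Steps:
S(h, v) = 1 + 2/h
(3060 + 2071) + S(16, 45) = (3060 + 2071) + (2 + 16)/16 = 5131 + (1/16)*18 = 5131 + 9/8 = 41057/8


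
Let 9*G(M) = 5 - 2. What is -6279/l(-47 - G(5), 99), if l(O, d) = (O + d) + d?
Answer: -18837/452 ≈ -41.675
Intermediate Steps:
G(M) = 1/3 (G(M) = (5 - 2)/9 = (1/9)*3 = 1/3)
l(O, d) = O + 2*d
-6279/l(-47 - G(5), 99) = -6279/((-47 - 1*1/3) + 2*99) = -6279/((-47 - 1/3) + 198) = -6279/(-142/3 + 198) = -6279/452/3 = -6279*3/452 = -18837/452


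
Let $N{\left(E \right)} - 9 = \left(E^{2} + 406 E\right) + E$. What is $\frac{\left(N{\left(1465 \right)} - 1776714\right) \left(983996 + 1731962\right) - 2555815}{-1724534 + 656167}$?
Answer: $- \frac{2623001781635}{1068367} \approx -2.4552 \cdot 10^{6}$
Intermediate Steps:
$N{\left(E \right)} = 9 + E^{2} + 407 E$ ($N{\left(E \right)} = 9 + \left(\left(E^{2} + 406 E\right) + E\right) = 9 + \left(E^{2} + 407 E\right) = 9 + E^{2} + 407 E$)
$\frac{\left(N{\left(1465 \right)} - 1776714\right) \left(983996 + 1731962\right) - 2555815}{-1724534 + 656167} = \frac{\left(\left(9 + 1465^{2} + 407 \cdot 1465\right) - 1776714\right) \left(983996 + 1731962\right) - 2555815}{-1724534 + 656167} = \frac{\left(\left(9 + 2146225 + 596255\right) - 1776714\right) 2715958 - 2555815}{-1068367} = \left(\left(2742489 - 1776714\right) 2715958 - 2555815\right) \left(- \frac{1}{1068367}\right) = \left(965775 \cdot 2715958 - 2555815\right) \left(- \frac{1}{1068367}\right) = \left(2623004337450 - 2555815\right) \left(- \frac{1}{1068367}\right) = 2623001781635 \left(- \frac{1}{1068367}\right) = - \frac{2623001781635}{1068367}$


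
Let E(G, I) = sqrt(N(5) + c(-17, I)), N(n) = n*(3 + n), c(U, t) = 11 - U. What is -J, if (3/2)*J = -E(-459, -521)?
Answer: 4*sqrt(17)/3 ≈ 5.4975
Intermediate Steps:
E(G, I) = 2*sqrt(17) (E(G, I) = sqrt(5*(3 + 5) + (11 - 1*(-17))) = sqrt(5*8 + (11 + 17)) = sqrt(40 + 28) = sqrt(68) = 2*sqrt(17))
J = -4*sqrt(17)/3 (J = 2*(-2*sqrt(17))/3 = -4*sqrt(17)/3 ≈ -5.4975)
-J = -(-4)*sqrt(17)/3 = 4*sqrt(17)/3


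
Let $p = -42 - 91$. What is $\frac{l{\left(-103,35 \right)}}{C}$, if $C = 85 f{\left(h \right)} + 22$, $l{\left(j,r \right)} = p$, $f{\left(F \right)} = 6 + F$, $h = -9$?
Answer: $\frac{133}{233} \approx 0.57082$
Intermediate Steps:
$p = -133$ ($p = -42 - 91 = -133$)
$l{\left(j,r \right)} = -133$
$C = -233$ ($C = 85 \left(6 - 9\right) + 22 = 85 \left(-3\right) + 22 = -255 + 22 = -233$)
$\frac{l{\left(-103,35 \right)}}{C} = - \frac{133}{-233} = \left(-133\right) \left(- \frac{1}{233}\right) = \frac{133}{233}$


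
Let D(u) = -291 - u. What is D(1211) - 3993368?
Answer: -3994870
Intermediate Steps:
D(1211) - 3993368 = (-291 - 1*1211) - 3993368 = (-291 - 1211) - 3993368 = -1502 - 3993368 = -3994870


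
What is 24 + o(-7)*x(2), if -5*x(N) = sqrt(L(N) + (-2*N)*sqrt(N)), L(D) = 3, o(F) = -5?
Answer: 24 + sqrt(3 - 4*sqrt(2)) ≈ 24.0 + 1.63*I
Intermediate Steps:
x(N) = -sqrt(3 - 2*N**(3/2))/5 (x(N) = -sqrt(3 + (-2*N)*sqrt(N))/5 = -sqrt(3 - 2*N**(3/2))/5)
24 + o(-7)*x(2) = 24 - (-1)*sqrt(3 - 4*sqrt(2)) = 24 + sqrt(3 - 4*sqrt(2))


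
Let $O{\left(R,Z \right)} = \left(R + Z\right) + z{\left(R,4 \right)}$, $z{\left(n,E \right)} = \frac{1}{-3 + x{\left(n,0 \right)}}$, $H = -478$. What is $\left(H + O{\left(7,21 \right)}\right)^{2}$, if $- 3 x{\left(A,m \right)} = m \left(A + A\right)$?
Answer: $\frac{1825201}{9} \approx 2.028 \cdot 10^{5}$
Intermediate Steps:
$x{\left(A,m \right)} = - \frac{2 A m}{3}$ ($x{\left(A,m \right)} = - \frac{m \left(A + A\right)}{3} = - \frac{m 2 A}{3} = - \frac{2 A m}{3}$)
$z{\left(n,E \right)} = - \frac{1}{3}$ ($z{\left(n,E \right)} = \frac{1}{-3 - \frac{2}{3} n 0} = \frac{1}{-3 + 0} = \frac{1}{-3} = - \frac{1}{3}$)
$O{\left(R,Z \right)} = - \frac{1}{3} + R + Z$ ($O{\left(R,Z \right)} = \left(R + Z\right) - \frac{1}{3} = - \frac{1}{3} + R + Z$)
$\left(H + O{\left(7,21 \right)}\right)^{2} = \left(-478 + \left(- \frac{1}{3} + 7 + 21\right)\right)^{2} = \left(-478 + \frac{83}{3}\right)^{2} = \left(- \frac{1351}{3}\right)^{2} = \frac{1825201}{9}$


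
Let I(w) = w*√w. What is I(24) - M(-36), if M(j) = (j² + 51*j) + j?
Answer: 576 + 48*√6 ≈ 693.58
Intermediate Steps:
I(w) = w^(3/2)
M(j) = j² + 52*j
I(24) - M(-36) = 24^(3/2) - (-36)*(52 - 36) = 48*√6 - (-36)*16 = 48*√6 - 1*(-576) = 48*√6 + 576 = 576 + 48*√6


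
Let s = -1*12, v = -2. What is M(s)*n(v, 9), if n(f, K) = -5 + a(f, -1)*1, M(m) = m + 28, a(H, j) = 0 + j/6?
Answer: -248/3 ≈ -82.667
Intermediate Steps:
s = -12
a(H, j) = j/6 (a(H, j) = 0 + j*(1/6) = 0 + j/6 = j/6)
M(m) = 28 + m
n(f, K) = -31/6 (n(f, K) = -5 + ((1/6)*(-1))*1 = -5 - 1/6*1 = -5 - 1/6 = -31/6)
M(s)*n(v, 9) = (28 - 12)*(-31/6) = 16*(-31/6) = -248/3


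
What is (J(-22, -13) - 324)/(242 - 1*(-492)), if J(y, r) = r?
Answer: -337/734 ≈ -0.45913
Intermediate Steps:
(J(-22, -13) - 324)/(242 - 1*(-492)) = (-13 - 324)/(242 - 1*(-492)) = -337/(242 + 492) = -337/734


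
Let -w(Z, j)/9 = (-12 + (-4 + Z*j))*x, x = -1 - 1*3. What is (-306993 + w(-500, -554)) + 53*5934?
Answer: 9978933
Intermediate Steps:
x = -4 (x = -1 - 3 = -4)
w(Z, j) = -576 + 36*Z*j (w(Z, j) = -9*(-12 + (-4 + Z*j))*(-4) = -9*(-16 + Z*j)*(-4) = -9*(64 - 4*Z*j) = -576 + 36*Z*j)
(-306993 + w(-500, -554)) + 53*5934 = (-306993 + (-576 + 36*(-500)*(-554))) + 53*5934 = (-306993 + (-576 + 9972000)) + 314502 = (-306993 + 9971424) + 314502 = 9664431 + 314502 = 9978933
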